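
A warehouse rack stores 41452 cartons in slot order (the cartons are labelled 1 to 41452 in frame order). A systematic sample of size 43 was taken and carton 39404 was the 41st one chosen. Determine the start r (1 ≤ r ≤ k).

844

k = 41452/43 = 964
r = 39404 − (41−1)×964 = 39404 − 38560 = 844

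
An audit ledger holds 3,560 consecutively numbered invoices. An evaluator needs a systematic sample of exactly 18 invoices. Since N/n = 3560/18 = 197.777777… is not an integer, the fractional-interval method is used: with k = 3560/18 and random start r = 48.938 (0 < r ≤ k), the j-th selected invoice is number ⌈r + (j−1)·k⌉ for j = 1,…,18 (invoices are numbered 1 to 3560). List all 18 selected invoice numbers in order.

49, 247, 445, 643, 841, 1038, 1236, 1434, 1632, 1829, 2027, 2225, 2423, 2621, 2818, 3016, 3214, 3412

j=1: r + 0k = 48.938 → ⌈·⌉ = 49
j=2: r + 1k = 246.715777… → ⌈·⌉ = 247
j=3: r + 2k = 444.493555… → ⌈·⌉ = 445
j=4: r + 3k = 642.271333… → ⌈·⌉ = 643
j=5: r + 4k = 840.049111… → ⌈·⌉ = 841
j=6: r + 5k = 1037.826888… → ⌈·⌉ = 1038
j=7: r + 6k = 1235.604666… → ⌈·⌉ = 1236
j=8: r + 7k = 1433.382444… → ⌈·⌉ = 1434
j=9: r + 8k = 1631.160222… → ⌈·⌉ = 1632
j=10: r + 9k = 1828.938 → ⌈·⌉ = 1829
j=11: r + 10k = 2026.715777… → ⌈·⌉ = 2027
j=12: r + 11k = 2224.493555… → ⌈·⌉ = 2225
j=13: r + 12k = 2422.271333… → ⌈·⌉ = 2423
j=14: r + 13k = 2620.049111… → ⌈·⌉ = 2621
j=15: r + 14k = 2817.826888… → ⌈·⌉ = 2818
j=16: r + 15k = 3015.604666… → ⌈·⌉ = 3016
j=17: r + 16k = 3213.382444… → ⌈·⌉ = 3214
j=18: r + 17k = 3411.160222… → ⌈·⌉ = 3412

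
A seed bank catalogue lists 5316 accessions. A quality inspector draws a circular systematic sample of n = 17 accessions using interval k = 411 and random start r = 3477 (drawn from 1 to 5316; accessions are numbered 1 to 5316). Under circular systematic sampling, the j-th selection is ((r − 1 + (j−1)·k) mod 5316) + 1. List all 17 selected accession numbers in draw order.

Selection 1: 3477
Selection 2: 3477 + 411 = 3888
Selection 3: 3888 + 411 = 4299
Selection 4: 4299 + 411 = 4710
Selection 5: 4710 + 411 = 5121
Selection 6: 5121 + 411 = 5532 → 5532 − 5316 = 216
Selection 7: 216 + 411 = 627
Selection 8: 627 + 411 = 1038
Selection 9: 1038 + 411 = 1449
Selection 10: 1449 + 411 = 1860
Selection 11: 1860 + 411 = 2271
Selection 12: 2271 + 411 = 2682
Selection 13: 2682 + 411 = 3093
Selection 14: 3093 + 411 = 3504
Selection 15: 3504 + 411 = 3915
Selection 16: 3915 + 411 = 4326
Selection 17: 4326 + 411 = 4737

3477, 3888, 4299, 4710, 5121, 216, 627, 1038, 1449, 1860, 2271, 2682, 3093, 3504, 3915, 4326, 4737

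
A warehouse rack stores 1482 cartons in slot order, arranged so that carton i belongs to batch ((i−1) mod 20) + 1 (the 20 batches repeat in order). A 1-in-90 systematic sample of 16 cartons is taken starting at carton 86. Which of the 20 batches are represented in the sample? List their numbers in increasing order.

Consecutive selections differ by k = 90, so their batch numbers differ by 90 mod 20 = 10.
gcd(90, 20) = 10, so the sample visits 20/10 = 2 distinct residues mod 20.
Start 86 is batch 6; the batches hit are 6, 16.

6, 16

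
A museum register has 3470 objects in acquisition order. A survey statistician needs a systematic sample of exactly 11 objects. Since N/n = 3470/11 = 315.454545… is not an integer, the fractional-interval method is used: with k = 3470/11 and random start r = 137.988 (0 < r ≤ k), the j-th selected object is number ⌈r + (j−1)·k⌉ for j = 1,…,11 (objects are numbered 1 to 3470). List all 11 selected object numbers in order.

j=1: r + 0k = 137.988 → ⌈·⌉ = 138
j=2: r + 1k = 453.442545… → ⌈·⌉ = 454
j=3: r + 2k = 768.897090… → ⌈·⌉ = 769
j=4: r + 3k = 1084.351636… → ⌈·⌉ = 1085
j=5: r + 4k = 1399.806181… → ⌈·⌉ = 1400
j=6: r + 5k = 1715.260727… → ⌈·⌉ = 1716
j=7: r + 6k = 2030.715272… → ⌈·⌉ = 2031
j=8: r + 7k = 2346.169818… → ⌈·⌉ = 2347
j=9: r + 8k = 2661.624363… → ⌈·⌉ = 2662
j=10: r + 9k = 2977.078909… → ⌈·⌉ = 2978
j=11: r + 10k = 3292.533454… → ⌈·⌉ = 3293

138, 454, 769, 1085, 1400, 1716, 2031, 2347, 2662, 2978, 3293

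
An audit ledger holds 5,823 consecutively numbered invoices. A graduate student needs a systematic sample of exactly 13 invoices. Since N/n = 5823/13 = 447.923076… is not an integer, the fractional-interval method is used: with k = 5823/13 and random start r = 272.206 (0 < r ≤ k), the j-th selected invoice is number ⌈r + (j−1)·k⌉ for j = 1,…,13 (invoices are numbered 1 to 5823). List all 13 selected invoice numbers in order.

273, 721, 1169, 1616, 2064, 2512, 2960, 3408, 3856, 4304, 4752, 5200, 5648

j=1: r + 0k = 272.206 → ⌈·⌉ = 273
j=2: r + 1k = 720.129076… → ⌈·⌉ = 721
j=3: r + 2k = 1168.052153… → ⌈·⌉ = 1169
j=4: r + 3k = 1615.975230… → ⌈·⌉ = 1616
j=5: r + 4k = 2063.898307… → ⌈·⌉ = 2064
j=6: r + 5k = 2511.821384… → ⌈·⌉ = 2512
j=7: r + 6k = 2959.744461… → ⌈·⌉ = 2960
j=8: r + 7k = 3407.667538… → ⌈·⌉ = 3408
j=9: r + 8k = 3855.590615… → ⌈·⌉ = 3856
j=10: r + 9k = 4303.513692… → ⌈·⌉ = 4304
j=11: r + 10k = 4751.436769… → ⌈·⌉ = 4752
j=12: r + 11k = 5199.359846… → ⌈·⌉ = 5200
j=13: r + 12k = 5647.282923… → ⌈·⌉ = 5648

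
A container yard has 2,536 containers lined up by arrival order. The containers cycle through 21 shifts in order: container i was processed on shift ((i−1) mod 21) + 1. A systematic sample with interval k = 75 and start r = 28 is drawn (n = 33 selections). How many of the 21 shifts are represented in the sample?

7

Consecutive selections differ by k = 75, so their shift numbers differ by 75 mod 21 = 12.
gcd(75, 21) = 3, so the sample visits 21/3 = 7 distinct residues mod 21.
Start 28 is shift 7; the shifts hit are 1, 4, 7, 10, 13, 16, 19.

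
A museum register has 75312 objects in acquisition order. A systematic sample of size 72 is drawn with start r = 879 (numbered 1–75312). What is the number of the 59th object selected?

k = 75312/72 = 1046
59th selection = r + (59−1)·k = 879 + 58×1046 = 879 + 60668 = 61547

61547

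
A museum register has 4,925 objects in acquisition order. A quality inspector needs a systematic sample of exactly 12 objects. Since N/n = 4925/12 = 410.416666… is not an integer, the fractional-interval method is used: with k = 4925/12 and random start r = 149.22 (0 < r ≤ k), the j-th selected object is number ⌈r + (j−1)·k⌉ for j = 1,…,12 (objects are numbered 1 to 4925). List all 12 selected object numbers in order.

150, 560, 971, 1381, 1791, 2202, 2612, 3023, 3433, 3843, 4254, 4664

j=1: r + 0k = 149.22 → ⌈·⌉ = 150
j=2: r + 1k = 559.636666… → ⌈·⌉ = 560
j=3: r + 2k = 970.053333… → ⌈·⌉ = 971
j=4: r + 3k = 1380.47 → ⌈·⌉ = 1381
j=5: r + 4k = 1790.886666… → ⌈·⌉ = 1791
j=6: r + 5k = 2201.303333… → ⌈·⌉ = 2202
j=7: r + 6k = 2611.72 → ⌈·⌉ = 2612
j=8: r + 7k = 3022.136666… → ⌈·⌉ = 3023
j=9: r + 8k = 3432.553333… → ⌈·⌉ = 3433
j=10: r + 9k = 3842.97 → ⌈·⌉ = 3843
j=11: r + 10k = 4253.386666… → ⌈·⌉ = 4254
j=12: r + 11k = 4663.803333… → ⌈·⌉ = 4664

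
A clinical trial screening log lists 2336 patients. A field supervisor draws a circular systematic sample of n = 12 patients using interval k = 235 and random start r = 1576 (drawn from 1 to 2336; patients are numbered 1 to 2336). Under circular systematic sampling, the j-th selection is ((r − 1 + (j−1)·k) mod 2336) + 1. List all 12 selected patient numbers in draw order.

1576, 1811, 2046, 2281, 180, 415, 650, 885, 1120, 1355, 1590, 1825

Selection 1: 1576
Selection 2: 1576 + 235 = 1811
Selection 3: 1811 + 235 = 2046
Selection 4: 2046 + 235 = 2281
Selection 5: 2281 + 235 = 2516 → 2516 − 2336 = 180
Selection 6: 180 + 235 = 415
Selection 7: 415 + 235 = 650
Selection 8: 650 + 235 = 885
Selection 9: 885 + 235 = 1120
Selection 10: 1120 + 235 = 1355
Selection 11: 1355 + 235 = 1590
Selection 12: 1590 + 235 = 1825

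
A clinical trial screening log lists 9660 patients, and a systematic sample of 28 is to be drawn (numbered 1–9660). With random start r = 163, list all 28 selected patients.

k = N/n = 9660/28 = 345
patient 1: 163
patient 2: 163 + 345 = 508
patient 3: 508 + 345 = 853
patient 4: 853 + 345 = 1198
patient 5: 1198 + 345 = 1543
patient 6: 1543 + 345 = 1888
patient 7: 1888 + 345 = 2233
patient 8: 2233 + 345 = 2578
patient 9: 2578 + 345 = 2923
patient 10: 2923 + 345 = 3268
patient 11: 3268 + 345 = 3613
patient 12: 3613 + 345 = 3958
patient 13: 3958 + 345 = 4303
patient 14: 4303 + 345 = 4648
patient 15: 4648 + 345 = 4993
patient 16: 4993 + 345 = 5338
patient 17: 5338 + 345 = 5683
patient 18: 5683 + 345 = 6028
patient 19: 6028 + 345 = 6373
patient 20: 6373 + 345 = 6718
patient 21: 6718 + 345 = 7063
patient 22: 7063 + 345 = 7408
patient 23: 7408 + 345 = 7753
patient 24: 7753 + 345 = 8098
patient 25: 8098 + 345 = 8443
patient 26: 8443 + 345 = 8788
patient 27: 8788 + 345 = 9133
patient 28: 9133 + 345 = 9478

163, 508, 853, 1198, 1543, 1888, 2233, 2578, 2923, 3268, 3613, 3958, 4303, 4648, 4993, 5338, 5683, 6028, 6373, 6718, 7063, 7408, 7753, 8098, 8443, 8788, 9133, 9478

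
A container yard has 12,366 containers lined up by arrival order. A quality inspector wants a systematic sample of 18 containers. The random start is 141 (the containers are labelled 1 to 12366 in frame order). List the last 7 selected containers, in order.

k = N/n = 12366/18 = 687
12th selection = 141 + 11×687 = 7698
13th: 7698 + 687 = 8385
14th: 8385 + 687 = 9072
15th: 9072 + 687 = 9759
16th: 9759 + 687 = 10446
17th: 10446 + 687 = 11133
18th: 11133 + 687 = 11820

7698, 8385, 9072, 9759, 10446, 11133, 11820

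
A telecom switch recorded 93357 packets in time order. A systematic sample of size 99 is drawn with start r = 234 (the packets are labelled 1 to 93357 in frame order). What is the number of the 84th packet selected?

k = 93357/99 = 943
84th selection = r + (84−1)·k = 234 + 83×943 = 234 + 78269 = 78503

78503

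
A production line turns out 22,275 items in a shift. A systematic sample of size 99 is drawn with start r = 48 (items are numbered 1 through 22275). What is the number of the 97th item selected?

21648

k = 22275/99 = 225
97th selection = r + (97−1)·k = 48 + 96×225 = 48 + 21600 = 21648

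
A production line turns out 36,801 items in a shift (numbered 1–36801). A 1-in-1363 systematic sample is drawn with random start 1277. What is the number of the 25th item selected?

k = 1363
25th selection = r + (25−1)·k = 1277 + 24×1363 = 1277 + 32712 = 33989

33989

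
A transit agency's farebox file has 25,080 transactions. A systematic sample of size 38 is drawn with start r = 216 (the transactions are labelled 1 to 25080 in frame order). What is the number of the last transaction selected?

k = 25080/38 = 660
38th selection = r + (38−1)·k = 216 + 37×660 = 216 + 24420 = 24636

24636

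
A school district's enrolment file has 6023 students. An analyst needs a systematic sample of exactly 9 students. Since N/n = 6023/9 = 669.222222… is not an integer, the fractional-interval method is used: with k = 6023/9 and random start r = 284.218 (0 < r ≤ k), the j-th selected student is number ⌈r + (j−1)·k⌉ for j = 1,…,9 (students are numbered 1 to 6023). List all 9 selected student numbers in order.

j=1: r + 0k = 284.218 → ⌈·⌉ = 285
j=2: r + 1k = 953.440222… → ⌈·⌉ = 954
j=3: r + 2k = 1622.662444… → ⌈·⌉ = 1623
j=4: r + 3k = 2291.884666… → ⌈·⌉ = 2292
j=5: r + 4k = 2961.106888… → ⌈·⌉ = 2962
j=6: r + 5k = 3630.329111… → ⌈·⌉ = 3631
j=7: r + 6k = 4299.551333… → ⌈·⌉ = 4300
j=8: r + 7k = 4968.773555… → ⌈·⌉ = 4969
j=9: r + 8k = 5637.995777… → ⌈·⌉ = 5638

285, 954, 1623, 2292, 2962, 3631, 4300, 4969, 5638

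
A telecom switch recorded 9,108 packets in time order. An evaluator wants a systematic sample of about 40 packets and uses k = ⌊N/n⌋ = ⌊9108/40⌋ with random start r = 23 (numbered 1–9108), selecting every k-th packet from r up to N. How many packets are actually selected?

k = ⌊9108/40⌋ = 227
Achieved size = ⌊(9108 − 23)/227⌋ + 1 = ⌊9085/227⌋ + 1 = 40 + 1 = 41
(last selection: 23 + 40×227 = 9103 ≤ 9108; next would be 9330 > 9108)

41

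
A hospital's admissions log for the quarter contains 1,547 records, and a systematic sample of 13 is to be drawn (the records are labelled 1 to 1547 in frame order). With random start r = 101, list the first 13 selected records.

101, 220, 339, 458, 577, 696, 815, 934, 1053, 1172, 1291, 1410, 1529

k = N/n = 1547/13 = 119
record 1: 101
record 2: 101 + 119 = 220
record 3: 220 + 119 = 339
record 4: 339 + 119 = 458
record 5: 458 + 119 = 577
record 6: 577 + 119 = 696
record 7: 696 + 119 = 815
record 8: 815 + 119 = 934
record 9: 934 + 119 = 1053
record 10: 1053 + 119 = 1172
record 11: 1172 + 119 = 1291
record 12: 1291 + 119 = 1410
record 13: 1410 + 119 = 1529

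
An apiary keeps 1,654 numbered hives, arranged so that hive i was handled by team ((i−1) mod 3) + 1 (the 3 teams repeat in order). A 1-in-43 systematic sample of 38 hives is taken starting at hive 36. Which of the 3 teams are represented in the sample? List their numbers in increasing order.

1, 2, 3

Consecutive selections differ by k = 43, so their team numbers differ by 43 mod 3 = 1.
gcd(43, 3) = 1, so the sample visits 3/1 = 3 distinct residues mod 3.
Start 36 is team 3; the teams hit are 1, 2, 3.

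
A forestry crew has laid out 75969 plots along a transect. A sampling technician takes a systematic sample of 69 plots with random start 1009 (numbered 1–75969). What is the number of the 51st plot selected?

56059

k = 75969/69 = 1101
51st selection = r + (51−1)·k = 1009 + 50×1101 = 1009 + 55050 = 56059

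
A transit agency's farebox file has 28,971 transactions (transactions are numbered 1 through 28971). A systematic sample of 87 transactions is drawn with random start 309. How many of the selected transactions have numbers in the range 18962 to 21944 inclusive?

k = 28971/87 = 333
First selection ≥ 18962: 309 + ⌈(18962−309)/333⌉·333 = 309 + 57×333 = 19290
Last selection ≤ 21944: 309 + ⌊(21944−309)/333⌋·333 = 309 + 64×333 = 21621
Count = 64 − 57 + 1 = 8

8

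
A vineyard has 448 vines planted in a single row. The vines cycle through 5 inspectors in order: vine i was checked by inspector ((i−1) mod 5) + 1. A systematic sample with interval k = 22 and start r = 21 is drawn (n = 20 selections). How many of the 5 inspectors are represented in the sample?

Consecutive selections differ by k = 22, so their inspector numbers differ by 22 mod 5 = 2.
gcd(22, 5) = 1, so the sample visits 5/1 = 5 distinct residues mod 5.
Start 21 is inspector 1; the inspectors hit are 1, 2, 3, 4, 5.

5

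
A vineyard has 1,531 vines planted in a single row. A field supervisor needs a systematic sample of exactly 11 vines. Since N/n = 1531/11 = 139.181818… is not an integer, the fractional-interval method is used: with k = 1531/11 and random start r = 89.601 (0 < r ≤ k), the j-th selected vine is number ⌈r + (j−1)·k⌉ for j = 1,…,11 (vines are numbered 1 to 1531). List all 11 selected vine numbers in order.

j=1: r + 0k = 89.601 → ⌈·⌉ = 90
j=2: r + 1k = 228.782818… → ⌈·⌉ = 229
j=3: r + 2k = 367.964636… → ⌈·⌉ = 368
j=4: r + 3k = 507.146454… → ⌈·⌉ = 508
j=5: r + 4k = 646.328272… → ⌈·⌉ = 647
j=6: r + 5k = 785.510090… → ⌈·⌉ = 786
j=7: r + 6k = 924.691909… → ⌈·⌉ = 925
j=8: r + 7k = 1063.873727… → ⌈·⌉ = 1064
j=9: r + 8k = 1203.055545… → ⌈·⌉ = 1204
j=10: r + 9k = 1342.237363… → ⌈·⌉ = 1343
j=11: r + 10k = 1481.419181… → ⌈·⌉ = 1482

90, 229, 368, 508, 647, 786, 925, 1064, 1204, 1343, 1482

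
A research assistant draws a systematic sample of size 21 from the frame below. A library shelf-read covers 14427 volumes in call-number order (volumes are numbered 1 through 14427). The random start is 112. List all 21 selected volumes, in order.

k = N/n = 14427/21 = 687
volume 1: 112
volume 2: 112 + 687 = 799
volume 3: 799 + 687 = 1486
volume 4: 1486 + 687 = 2173
volume 5: 2173 + 687 = 2860
volume 6: 2860 + 687 = 3547
volume 7: 3547 + 687 = 4234
volume 8: 4234 + 687 = 4921
volume 9: 4921 + 687 = 5608
volume 10: 5608 + 687 = 6295
volume 11: 6295 + 687 = 6982
volume 12: 6982 + 687 = 7669
volume 13: 7669 + 687 = 8356
volume 14: 8356 + 687 = 9043
volume 15: 9043 + 687 = 9730
volume 16: 9730 + 687 = 10417
volume 17: 10417 + 687 = 11104
volume 18: 11104 + 687 = 11791
volume 19: 11791 + 687 = 12478
volume 20: 12478 + 687 = 13165
volume 21: 13165 + 687 = 13852

112, 799, 1486, 2173, 2860, 3547, 4234, 4921, 5608, 6295, 6982, 7669, 8356, 9043, 9730, 10417, 11104, 11791, 12478, 13165, 13852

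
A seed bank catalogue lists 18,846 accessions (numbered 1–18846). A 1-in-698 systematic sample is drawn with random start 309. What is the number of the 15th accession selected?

k = 698
15th selection = r + (15−1)·k = 309 + 14×698 = 309 + 9772 = 10081

10081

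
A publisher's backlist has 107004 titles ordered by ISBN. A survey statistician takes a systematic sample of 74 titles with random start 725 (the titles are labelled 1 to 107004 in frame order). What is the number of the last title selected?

106283

k = 107004/74 = 1446
74th selection = r + (74−1)·k = 725 + 73×1446 = 725 + 105558 = 106283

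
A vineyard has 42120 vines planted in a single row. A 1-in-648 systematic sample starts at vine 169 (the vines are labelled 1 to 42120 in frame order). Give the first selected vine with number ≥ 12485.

13129

k = 648
Steps past start: ⌈(12485 − 169)/648⌉ = ⌈12316/648⌉ = 20
Selected vine: 169 + 20×648 = 13129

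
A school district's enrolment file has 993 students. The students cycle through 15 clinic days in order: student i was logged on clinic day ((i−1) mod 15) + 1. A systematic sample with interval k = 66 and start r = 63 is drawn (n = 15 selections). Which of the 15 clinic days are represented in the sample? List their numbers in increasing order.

3, 6, 9, 12, 15

Consecutive selections differ by k = 66, so their clinic day numbers differ by 66 mod 15 = 6.
gcd(66, 15) = 3, so the sample visits 15/3 = 5 distinct residues mod 15.
Start 63 is clinic day 3; the clinic days hit are 3, 6, 9, 12, 15.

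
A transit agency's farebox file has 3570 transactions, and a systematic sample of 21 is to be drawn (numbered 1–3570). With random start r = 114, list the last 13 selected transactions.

1474, 1644, 1814, 1984, 2154, 2324, 2494, 2664, 2834, 3004, 3174, 3344, 3514

k = N/n = 3570/21 = 170
9th selection = 114 + 8×170 = 1474
10th: 1474 + 170 = 1644
11th: 1644 + 170 = 1814
12th: 1814 + 170 = 1984
13th: 1984 + 170 = 2154
14th: 2154 + 170 = 2324
15th: 2324 + 170 = 2494
16th: 2494 + 170 = 2664
17th: 2664 + 170 = 2834
18th: 2834 + 170 = 3004
19th: 3004 + 170 = 3174
20th: 3174 + 170 = 3344
21st: 3344 + 170 = 3514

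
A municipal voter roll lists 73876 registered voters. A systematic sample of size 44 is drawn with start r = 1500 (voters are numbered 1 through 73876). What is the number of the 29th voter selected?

k = 73876/44 = 1679
29th selection = r + (29−1)·k = 1500 + 28×1679 = 1500 + 47012 = 48512

48512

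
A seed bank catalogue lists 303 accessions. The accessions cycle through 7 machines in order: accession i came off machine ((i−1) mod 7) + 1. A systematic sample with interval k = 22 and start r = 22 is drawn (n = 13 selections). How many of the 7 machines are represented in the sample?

Consecutive selections differ by k = 22, so their machine numbers differ by 22 mod 7 = 1.
gcd(22, 7) = 1, so the sample visits 7/1 = 7 distinct residues mod 7.
Start 22 is machine 1; the machines hit are 1, 2, 3, 4, 5, 6, 7.

7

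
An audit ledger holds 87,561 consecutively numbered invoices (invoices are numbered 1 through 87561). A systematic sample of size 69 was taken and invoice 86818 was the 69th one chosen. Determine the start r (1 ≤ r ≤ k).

k = 87561/69 = 1269
r = 86818 − (69−1)×1269 = 86818 − 86292 = 526

526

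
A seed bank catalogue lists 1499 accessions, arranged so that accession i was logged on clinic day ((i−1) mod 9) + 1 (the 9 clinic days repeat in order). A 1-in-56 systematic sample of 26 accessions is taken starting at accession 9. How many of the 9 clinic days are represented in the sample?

Consecutive selections differ by k = 56, so their clinic day numbers differ by 56 mod 9 = 2.
gcd(56, 9) = 1, so the sample visits 9/1 = 9 distinct residues mod 9.
Start 9 is clinic day 9; the clinic days hit are 1, 2, 3, 4, 5, 6, 7, 8, 9.

9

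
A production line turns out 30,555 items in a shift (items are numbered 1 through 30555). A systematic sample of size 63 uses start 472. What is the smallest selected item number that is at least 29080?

29087

k = 30555/63 = 485
Steps past start: ⌈(29080 − 472)/485⌉ = ⌈28608/485⌉ = 59
Selected item: 472 + 59×485 = 29087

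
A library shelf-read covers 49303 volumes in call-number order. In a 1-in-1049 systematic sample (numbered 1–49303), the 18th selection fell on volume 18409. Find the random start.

k = 1049
r = 18409 − (18−1)×1049 = 18409 − 17833 = 576

576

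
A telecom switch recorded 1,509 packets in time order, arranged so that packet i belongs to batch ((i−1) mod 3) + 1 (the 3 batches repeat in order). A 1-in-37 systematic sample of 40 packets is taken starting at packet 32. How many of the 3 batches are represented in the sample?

Consecutive selections differ by k = 37, so their batch numbers differ by 37 mod 3 = 1.
gcd(37, 3) = 1, so the sample visits 3/1 = 3 distinct residues mod 3.
Start 32 is batch 2; the batches hit are 1, 2, 3.

3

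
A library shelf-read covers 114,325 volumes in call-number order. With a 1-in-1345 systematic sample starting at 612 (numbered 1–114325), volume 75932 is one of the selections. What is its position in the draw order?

k = 1345
position = (75932 − 612)/1345 + 1 = 75320/1345 + 1 = 56 + 1 = 57

57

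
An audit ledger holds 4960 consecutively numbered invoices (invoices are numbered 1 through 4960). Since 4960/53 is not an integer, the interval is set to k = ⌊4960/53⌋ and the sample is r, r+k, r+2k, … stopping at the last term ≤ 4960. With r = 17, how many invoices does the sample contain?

54

k = ⌊4960/53⌋ = 93
Achieved size = ⌊(4960 − 17)/93⌋ + 1 = ⌊4943/93⌋ + 1 = 53 + 1 = 54
(last selection: 17 + 53×93 = 4946 ≤ 4960; next would be 5039 > 4960)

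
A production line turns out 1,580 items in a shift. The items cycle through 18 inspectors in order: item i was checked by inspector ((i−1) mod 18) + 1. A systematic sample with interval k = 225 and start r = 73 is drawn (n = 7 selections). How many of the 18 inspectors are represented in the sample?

2

Consecutive selections differ by k = 225, so their inspector numbers differ by 225 mod 18 = 9.
gcd(225, 18) = 9, so the sample visits 18/9 = 2 distinct residues mod 18.
Start 73 is inspector 1; the inspectors hit are 1, 10.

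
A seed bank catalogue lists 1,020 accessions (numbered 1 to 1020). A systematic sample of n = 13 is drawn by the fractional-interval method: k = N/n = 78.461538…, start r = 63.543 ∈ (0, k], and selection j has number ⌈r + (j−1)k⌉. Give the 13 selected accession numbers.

j=1: r + 0k = 63.543 → ⌈·⌉ = 64
j=2: r + 1k = 142.004538… → ⌈·⌉ = 143
j=3: r + 2k = 220.466076… → ⌈·⌉ = 221
j=4: r + 3k = 298.927615… → ⌈·⌉ = 299
j=5: r + 4k = 377.389153… → ⌈·⌉ = 378
j=6: r + 5k = 455.850692… → ⌈·⌉ = 456
j=7: r + 6k = 534.312230… → ⌈·⌉ = 535
j=8: r + 7k = 612.773769… → ⌈·⌉ = 613
j=9: r + 8k = 691.235307… → ⌈·⌉ = 692
j=10: r + 9k = 769.696846… → ⌈·⌉ = 770
j=11: r + 10k = 848.158384… → ⌈·⌉ = 849
j=12: r + 11k = 926.619923… → ⌈·⌉ = 927
j=13: r + 12k = 1005.081461… → ⌈·⌉ = 1006

64, 143, 221, 299, 378, 456, 535, 613, 692, 770, 849, 927, 1006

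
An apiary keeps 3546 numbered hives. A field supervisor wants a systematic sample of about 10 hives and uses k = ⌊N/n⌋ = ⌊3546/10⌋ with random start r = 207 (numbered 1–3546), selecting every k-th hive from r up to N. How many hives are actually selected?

10

k = ⌊3546/10⌋ = 354
Achieved size = ⌊(3546 − 207)/354⌋ + 1 = ⌊3339/354⌋ + 1 = 9 + 1 = 10
(last selection: 207 + 9×354 = 3393 ≤ 3546; next would be 3747 > 3546)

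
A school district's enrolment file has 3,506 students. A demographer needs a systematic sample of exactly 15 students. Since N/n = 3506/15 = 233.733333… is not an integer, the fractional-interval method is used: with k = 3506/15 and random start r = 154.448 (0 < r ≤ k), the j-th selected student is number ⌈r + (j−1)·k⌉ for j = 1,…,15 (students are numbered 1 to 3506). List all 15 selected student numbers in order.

155, 389, 622, 856, 1090, 1324, 1557, 1791, 2025, 2259, 2492, 2726, 2960, 3193, 3427

j=1: r + 0k = 154.448 → ⌈·⌉ = 155
j=2: r + 1k = 388.181333… → ⌈·⌉ = 389
j=3: r + 2k = 621.914666… → ⌈·⌉ = 622
j=4: r + 3k = 855.648 → ⌈·⌉ = 856
j=5: r + 4k = 1089.381333… → ⌈·⌉ = 1090
j=6: r + 5k = 1323.114666… → ⌈·⌉ = 1324
j=7: r + 6k = 1556.848 → ⌈·⌉ = 1557
j=8: r + 7k = 1790.581333… → ⌈·⌉ = 1791
j=9: r + 8k = 2024.314666… → ⌈·⌉ = 2025
j=10: r + 9k = 2258.048 → ⌈·⌉ = 2259
j=11: r + 10k = 2491.781333… → ⌈·⌉ = 2492
j=12: r + 11k = 2725.514666… → ⌈·⌉ = 2726
j=13: r + 12k = 2959.248 → ⌈·⌉ = 2960
j=14: r + 13k = 3192.981333… → ⌈·⌉ = 3193
j=15: r + 14k = 3426.714666… → ⌈·⌉ = 3427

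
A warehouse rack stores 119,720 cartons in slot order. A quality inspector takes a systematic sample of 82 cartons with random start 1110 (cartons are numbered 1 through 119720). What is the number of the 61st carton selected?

88710

k = 119720/82 = 1460
61st selection = r + (61−1)·k = 1110 + 60×1460 = 1110 + 87600 = 88710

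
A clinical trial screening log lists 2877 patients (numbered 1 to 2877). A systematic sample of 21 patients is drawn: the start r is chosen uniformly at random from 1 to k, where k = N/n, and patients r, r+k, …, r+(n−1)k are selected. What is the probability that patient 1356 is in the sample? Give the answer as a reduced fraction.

k = 2877/21 = 137.
Patient 1356 is selected iff r ≡ 1356 (mod 137); exactly one such r in {1,…,137}.
Inclusion probability = 1/137.

1/137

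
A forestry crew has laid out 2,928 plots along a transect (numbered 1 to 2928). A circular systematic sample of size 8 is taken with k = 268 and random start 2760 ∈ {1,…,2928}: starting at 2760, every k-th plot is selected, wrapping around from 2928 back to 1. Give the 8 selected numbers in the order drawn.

Selection 1: 2760
Selection 2: 2760 + 268 = 3028 → 3028 − 2928 = 100
Selection 3: 100 + 268 = 368
Selection 4: 368 + 268 = 636
Selection 5: 636 + 268 = 904
Selection 6: 904 + 268 = 1172
Selection 7: 1172 + 268 = 1440
Selection 8: 1440 + 268 = 1708

2760, 100, 368, 636, 904, 1172, 1440, 1708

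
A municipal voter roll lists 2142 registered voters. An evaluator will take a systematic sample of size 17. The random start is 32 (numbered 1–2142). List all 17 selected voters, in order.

32, 158, 284, 410, 536, 662, 788, 914, 1040, 1166, 1292, 1418, 1544, 1670, 1796, 1922, 2048

k = N/n = 2142/17 = 126
voter 1: 32
voter 2: 32 + 126 = 158
voter 3: 158 + 126 = 284
voter 4: 284 + 126 = 410
voter 5: 410 + 126 = 536
voter 6: 536 + 126 = 662
voter 7: 662 + 126 = 788
voter 8: 788 + 126 = 914
voter 9: 914 + 126 = 1040
voter 10: 1040 + 126 = 1166
voter 11: 1166 + 126 = 1292
voter 12: 1292 + 126 = 1418
voter 13: 1418 + 126 = 1544
voter 14: 1544 + 126 = 1670
voter 15: 1670 + 126 = 1796
voter 16: 1796 + 126 = 1922
voter 17: 1922 + 126 = 2048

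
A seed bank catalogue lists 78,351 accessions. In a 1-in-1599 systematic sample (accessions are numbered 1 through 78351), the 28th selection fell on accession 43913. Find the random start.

740

k = 1599
r = 43913 − (28−1)×1599 = 43913 − 43173 = 740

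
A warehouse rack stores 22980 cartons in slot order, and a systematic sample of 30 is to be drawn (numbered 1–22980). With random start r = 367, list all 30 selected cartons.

k = N/n = 22980/30 = 766
carton 1: 367
carton 2: 367 + 766 = 1133
carton 3: 1133 + 766 = 1899
carton 4: 1899 + 766 = 2665
carton 5: 2665 + 766 = 3431
carton 6: 3431 + 766 = 4197
carton 7: 4197 + 766 = 4963
carton 8: 4963 + 766 = 5729
carton 9: 5729 + 766 = 6495
carton 10: 6495 + 766 = 7261
carton 11: 7261 + 766 = 8027
carton 12: 8027 + 766 = 8793
carton 13: 8793 + 766 = 9559
carton 14: 9559 + 766 = 10325
carton 15: 10325 + 766 = 11091
carton 16: 11091 + 766 = 11857
carton 17: 11857 + 766 = 12623
carton 18: 12623 + 766 = 13389
carton 19: 13389 + 766 = 14155
carton 20: 14155 + 766 = 14921
carton 21: 14921 + 766 = 15687
carton 22: 15687 + 766 = 16453
carton 23: 16453 + 766 = 17219
carton 24: 17219 + 766 = 17985
carton 25: 17985 + 766 = 18751
carton 26: 18751 + 766 = 19517
carton 27: 19517 + 766 = 20283
carton 28: 20283 + 766 = 21049
carton 29: 21049 + 766 = 21815
carton 30: 21815 + 766 = 22581

367, 1133, 1899, 2665, 3431, 4197, 4963, 5729, 6495, 7261, 8027, 8793, 9559, 10325, 11091, 11857, 12623, 13389, 14155, 14921, 15687, 16453, 17219, 17985, 18751, 19517, 20283, 21049, 21815, 22581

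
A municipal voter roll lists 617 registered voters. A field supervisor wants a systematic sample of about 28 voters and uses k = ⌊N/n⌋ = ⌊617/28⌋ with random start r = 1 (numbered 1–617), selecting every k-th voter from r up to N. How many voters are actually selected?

k = ⌊617/28⌋ = 22
Achieved size = ⌊(617 − 1)/22⌋ + 1 = ⌊616/22⌋ + 1 = 28 + 1 = 29
(last selection: 1 + 28×22 = 617 ≤ 617; next would be 639 > 617)

29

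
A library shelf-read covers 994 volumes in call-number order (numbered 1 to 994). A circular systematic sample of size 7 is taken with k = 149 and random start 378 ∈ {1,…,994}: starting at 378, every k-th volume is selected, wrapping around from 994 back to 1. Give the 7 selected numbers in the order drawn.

378, 527, 676, 825, 974, 129, 278

Selection 1: 378
Selection 2: 378 + 149 = 527
Selection 3: 527 + 149 = 676
Selection 4: 676 + 149 = 825
Selection 5: 825 + 149 = 974
Selection 6: 974 + 149 = 1123 → 1123 − 994 = 129
Selection 7: 129 + 149 = 278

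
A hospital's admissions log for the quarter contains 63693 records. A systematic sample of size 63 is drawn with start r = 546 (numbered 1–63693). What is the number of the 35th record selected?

34920

k = 63693/63 = 1011
35th selection = r + (35−1)·k = 546 + 34×1011 = 546 + 34374 = 34920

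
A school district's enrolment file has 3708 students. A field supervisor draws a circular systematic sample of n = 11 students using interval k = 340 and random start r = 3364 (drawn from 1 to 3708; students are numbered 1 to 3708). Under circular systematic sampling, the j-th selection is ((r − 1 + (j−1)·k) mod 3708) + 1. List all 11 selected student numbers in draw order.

3364, 3704, 336, 676, 1016, 1356, 1696, 2036, 2376, 2716, 3056

Selection 1: 3364
Selection 2: 3364 + 340 = 3704
Selection 3: 3704 + 340 = 4044 → 4044 − 3708 = 336
Selection 4: 336 + 340 = 676
Selection 5: 676 + 340 = 1016
Selection 6: 1016 + 340 = 1356
Selection 7: 1356 + 340 = 1696
Selection 8: 1696 + 340 = 2036
Selection 9: 2036 + 340 = 2376
Selection 10: 2376 + 340 = 2716
Selection 11: 2716 + 340 = 3056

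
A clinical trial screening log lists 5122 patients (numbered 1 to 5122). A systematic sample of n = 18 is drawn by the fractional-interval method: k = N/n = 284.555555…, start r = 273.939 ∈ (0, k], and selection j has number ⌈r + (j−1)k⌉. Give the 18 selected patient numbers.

274, 559, 844, 1128, 1413, 1697, 1982, 2266, 2551, 2835, 3120, 3405, 3689, 3974, 4258, 4543, 4827, 5112

j=1: r + 0k = 273.939 → ⌈·⌉ = 274
j=2: r + 1k = 558.494555… → ⌈·⌉ = 559
j=3: r + 2k = 843.050111… → ⌈·⌉ = 844
j=4: r + 3k = 1127.605666… → ⌈·⌉ = 1128
j=5: r + 4k = 1412.161222… → ⌈·⌉ = 1413
j=6: r + 5k = 1696.716777… → ⌈·⌉ = 1697
j=7: r + 6k = 1981.272333… → ⌈·⌉ = 1982
j=8: r + 7k = 2265.827888… → ⌈·⌉ = 2266
j=9: r + 8k = 2550.383444… → ⌈·⌉ = 2551
j=10: r + 9k = 2834.939 → ⌈·⌉ = 2835
j=11: r + 10k = 3119.494555… → ⌈·⌉ = 3120
j=12: r + 11k = 3404.050111… → ⌈·⌉ = 3405
j=13: r + 12k = 3688.605666… → ⌈·⌉ = 3689
j=14: r + 13k = 3973.161222… → ⌈·⌉ = 3974
j=15: r + 14k = 4257.716777… → ⌈·⌉ = 4258
j=16: r + 15k = 4542.272333… → ⌈·⌉ = 4543
j=17: r + 16k = 4826.827888… → ⌈·⌉ = 4827
j=18: r + 17k = 5111.383444… → ⌈·⌉ = 5112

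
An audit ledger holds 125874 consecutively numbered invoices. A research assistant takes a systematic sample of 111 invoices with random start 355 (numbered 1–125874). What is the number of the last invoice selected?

k = 125874/111 = 1134
111th selection = r + (111−1)·k = 355 + 110×1134 = 355 + 124740 = 125095

125095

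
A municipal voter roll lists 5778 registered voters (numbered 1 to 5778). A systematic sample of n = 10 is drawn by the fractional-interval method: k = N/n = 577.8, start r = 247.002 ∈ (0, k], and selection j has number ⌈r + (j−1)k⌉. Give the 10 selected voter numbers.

248, 825, 1403, 1981, 2559, 3137, 3714, 4292, 4870, 5448

j=1: r + 0k = 247.002 → ⌈·⌉ = 248
j=2: r + 1k = 824.802 → ⌈·⌉ = 825
j=3: r + 2k = 1402.602 → ⌈·⌉ = 1403
j=4: r + 3k = 1980.402 → ⌈·⌉ = 1981
j=5: r + 4k = 2558.202 → ⌈·⌉ = 2559
j=6: r + 5k = 3136.002 → ⌈·⌉ = 3137
j=7: r + 6k = 3713.802 → ⌈·⌉ = 3714
j=8: r + 7k = 4291.602 → ⌈·⌉ = 4292
j=9: r + 8k = 4869.402 → ⌈·⌉ = 4870
j=10: r + 9k = 5447.202 → ⌈·⌉ = 5448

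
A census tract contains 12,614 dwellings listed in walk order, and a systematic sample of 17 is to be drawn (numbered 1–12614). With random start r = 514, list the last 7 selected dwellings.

7934, 8676, 9418, 10160, 10902, 11644, 12386

k = N/n = 12614/17 = 742
11th selection = 514 + 10×742 = 7934
12th: 7934 + 742 = 8676
13th: 8676 + 742 = 9418
14th: 9418 + 742 = 10160
15th: 10160 + 742 = 10902
16th: 10902 + 742 = 11644
17th: 11644 + 742 = 12386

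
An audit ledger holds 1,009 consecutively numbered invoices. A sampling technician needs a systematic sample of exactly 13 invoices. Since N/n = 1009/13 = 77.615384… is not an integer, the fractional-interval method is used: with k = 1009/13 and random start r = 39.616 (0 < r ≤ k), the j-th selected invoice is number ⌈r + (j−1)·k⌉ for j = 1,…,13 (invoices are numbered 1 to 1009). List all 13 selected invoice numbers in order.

40, 118, 195, 273, 351, 428, 506, 583, 661, 739, 816, 894, 972

j=1: r + 0k = 39.616 → ⌈·⌉ = 40
j=2: r + 1k = 117.231384… → ⌈·⌉ = 118
j=3: r + 2k = 194.846769… → ⌈·⌉ = 195
j=4: r + 3k = 272.462153… → ⌈·⌉ = 273
j=5: r + 4k = 350.077538… → ⌈·⌉ = 351
j=6: r + 5k = 427.692923… → ⌈·⌉ = 428
j=7: r + 6k = 505.308307… → ⌈·⌉ = 506
j=8: r + 7k = 582.923692… → ⌈·⌉ = 583
j=9: r + 8k = 660.539076… → ⌈·⌉ = 661
j=10: r + 9k = 738.154461… → ⌈·⌉ = 739
j=11: r + 10k = 815.769846… → ⌈·⌉ = 816
j=12: r + 11k = 893.385230… → ⌈·⌉ = 894
j=13: r + 12k = 971.000615… → ⌈·⌉ = 972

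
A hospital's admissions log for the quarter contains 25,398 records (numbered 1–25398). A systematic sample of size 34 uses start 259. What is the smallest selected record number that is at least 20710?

k = 25398/34 = 747
Steps past start: ⌈(20710 − 259)/747⌉ = ⌈20451/747⌉ = 28
Selected record: 259 + 28×747 = 21175

21175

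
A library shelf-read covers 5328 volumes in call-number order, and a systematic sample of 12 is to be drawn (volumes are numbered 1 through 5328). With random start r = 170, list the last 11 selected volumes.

k = N/n = 5328/12 = 444
2nd selection = 170 + 1×444 = 614
3rd: 614 + 444 = 1058
4th: 1058 + 444 = 1502
5th: 1502 + 444 = 1946
6th: 1946 + 444 = 2390
7th: 2390 + 444 = 2834
8th: 2834 + 444 = 3278
9th: 3278 + 444 = 3722
10th: 3722 + 444 = 4166
11th: 4166 + 444 = 4610
12th: 4610 + 444 = 5054

614, 1058, 1502, 1946, 2390, 2834, 3278, 3722, 4166, 4610, 5054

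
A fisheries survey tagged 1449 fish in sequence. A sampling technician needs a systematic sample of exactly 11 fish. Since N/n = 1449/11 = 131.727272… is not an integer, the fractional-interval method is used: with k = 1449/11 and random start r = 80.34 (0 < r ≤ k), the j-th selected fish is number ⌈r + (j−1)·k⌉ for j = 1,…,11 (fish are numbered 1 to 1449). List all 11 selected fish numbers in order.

j=1: r + 0k = 80.34 → ⌈·⌉ = 81
j=2: r + 1k = 212.067272… → ⌈·⌉ = 213
j=3: r + 2k = 343.794545… → ⌈·⌉ = 344
j=4: r + 3k = 475.521818… → ⌈·⌉ = 476
j=5: r + 4k = 607.249090… → ⌈·⌉ = 608
j=6: r + 5k = 738.976363… → ⌈·⌉ = 739
j=7: r + 6k = 870.703636… → ⌈·⌉ = 871
j=8: r + 7k = 1002.430909… → ⌈·⌉ = 1003
j=9: r + 8k = 1134.158181… → ⌈·⌉ = 1135
j=10: r + 9k = 1265.885454… → ⌈·⌉ = 1266
j=11: r + 10k = 1397.612727… → ⌈·⌉ = 1398

81, 213, 344, 476, 608, 739, 871, 1003, 1135, 1266, 1398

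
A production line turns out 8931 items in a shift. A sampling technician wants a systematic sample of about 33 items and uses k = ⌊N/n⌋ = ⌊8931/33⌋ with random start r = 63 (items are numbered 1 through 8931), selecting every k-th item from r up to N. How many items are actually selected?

33

k = ⌊8931/33⌋ = 270
Achieved size = ⌊(8931 − 63)/270⌋ + 1 = ⌊8868/270⌋ + 1 = 32 + 1 = 33
(last selection: 63 + 32×270 = 8703 ≤ 8931; next would be 8973 > 8931)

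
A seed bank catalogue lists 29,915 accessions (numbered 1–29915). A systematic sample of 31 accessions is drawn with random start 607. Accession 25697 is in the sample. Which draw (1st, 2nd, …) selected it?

k = 29915/31 = 965
position = (25697 − 607)/965 + 1 = 25090/965 + 1 = 26 + 1 = 27

27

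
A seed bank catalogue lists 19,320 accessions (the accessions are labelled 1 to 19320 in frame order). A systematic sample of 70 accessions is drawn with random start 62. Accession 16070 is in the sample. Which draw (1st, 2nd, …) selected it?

k = 19320/70 = 276
position = (16070 − 62)/276 + 1 = 16008/276 + 1 = 58 + 1 = 59

59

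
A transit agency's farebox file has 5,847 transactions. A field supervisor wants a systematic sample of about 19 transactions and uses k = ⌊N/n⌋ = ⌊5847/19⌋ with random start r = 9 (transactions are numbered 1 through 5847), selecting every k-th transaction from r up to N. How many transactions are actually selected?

20

k = ⌊5847/19⌋ = 307
Achieved size = ⌊(5847 − 9)/307⌋ + 1 = ⌊5838/307⌋ + 1 = 19 + 1 = 20
(last selection: 9 + 19×307 = 5842 ≤ 5847; next would be 6149 > 5847)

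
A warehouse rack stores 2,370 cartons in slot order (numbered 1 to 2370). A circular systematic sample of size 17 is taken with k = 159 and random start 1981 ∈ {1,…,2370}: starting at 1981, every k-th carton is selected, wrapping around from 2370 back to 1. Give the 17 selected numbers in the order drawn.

Selection 1: 1981
Selection 2: 1981 + 159 = 2140
Selection 3: 2140 + 159 = 2299
Selection 4: 2299 + 159 = 2458 → 2458 − 2370 = 88
Selection 5: 88 + 159 = 247
Selection 6: 247 + 159 = 406
Selection 7: 406 + 159 = 565
Selection 8: 565 + 159 = 724
Selection 9: 724 + 159 = 883
Selection 10: 883 + 159 = 1042
Selection 11: 1042 + 159 = 1201
Selection 12: 1201 + 159 = 1360
Selection 13: 1360 + 159 = 1519
Selection 14: 1519 + 159 = 1678
Selection 15: 1678 + 159 = 1837
Selection 16: 1837 + 159 = 1996
Selection 17: 1996 + 159 = 2155

1981, 2140, 2299, 88, 247, 406, 565, 724, 883, 1042, 1201, 1360, 1519, 1678, 1837, 1996, 2155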